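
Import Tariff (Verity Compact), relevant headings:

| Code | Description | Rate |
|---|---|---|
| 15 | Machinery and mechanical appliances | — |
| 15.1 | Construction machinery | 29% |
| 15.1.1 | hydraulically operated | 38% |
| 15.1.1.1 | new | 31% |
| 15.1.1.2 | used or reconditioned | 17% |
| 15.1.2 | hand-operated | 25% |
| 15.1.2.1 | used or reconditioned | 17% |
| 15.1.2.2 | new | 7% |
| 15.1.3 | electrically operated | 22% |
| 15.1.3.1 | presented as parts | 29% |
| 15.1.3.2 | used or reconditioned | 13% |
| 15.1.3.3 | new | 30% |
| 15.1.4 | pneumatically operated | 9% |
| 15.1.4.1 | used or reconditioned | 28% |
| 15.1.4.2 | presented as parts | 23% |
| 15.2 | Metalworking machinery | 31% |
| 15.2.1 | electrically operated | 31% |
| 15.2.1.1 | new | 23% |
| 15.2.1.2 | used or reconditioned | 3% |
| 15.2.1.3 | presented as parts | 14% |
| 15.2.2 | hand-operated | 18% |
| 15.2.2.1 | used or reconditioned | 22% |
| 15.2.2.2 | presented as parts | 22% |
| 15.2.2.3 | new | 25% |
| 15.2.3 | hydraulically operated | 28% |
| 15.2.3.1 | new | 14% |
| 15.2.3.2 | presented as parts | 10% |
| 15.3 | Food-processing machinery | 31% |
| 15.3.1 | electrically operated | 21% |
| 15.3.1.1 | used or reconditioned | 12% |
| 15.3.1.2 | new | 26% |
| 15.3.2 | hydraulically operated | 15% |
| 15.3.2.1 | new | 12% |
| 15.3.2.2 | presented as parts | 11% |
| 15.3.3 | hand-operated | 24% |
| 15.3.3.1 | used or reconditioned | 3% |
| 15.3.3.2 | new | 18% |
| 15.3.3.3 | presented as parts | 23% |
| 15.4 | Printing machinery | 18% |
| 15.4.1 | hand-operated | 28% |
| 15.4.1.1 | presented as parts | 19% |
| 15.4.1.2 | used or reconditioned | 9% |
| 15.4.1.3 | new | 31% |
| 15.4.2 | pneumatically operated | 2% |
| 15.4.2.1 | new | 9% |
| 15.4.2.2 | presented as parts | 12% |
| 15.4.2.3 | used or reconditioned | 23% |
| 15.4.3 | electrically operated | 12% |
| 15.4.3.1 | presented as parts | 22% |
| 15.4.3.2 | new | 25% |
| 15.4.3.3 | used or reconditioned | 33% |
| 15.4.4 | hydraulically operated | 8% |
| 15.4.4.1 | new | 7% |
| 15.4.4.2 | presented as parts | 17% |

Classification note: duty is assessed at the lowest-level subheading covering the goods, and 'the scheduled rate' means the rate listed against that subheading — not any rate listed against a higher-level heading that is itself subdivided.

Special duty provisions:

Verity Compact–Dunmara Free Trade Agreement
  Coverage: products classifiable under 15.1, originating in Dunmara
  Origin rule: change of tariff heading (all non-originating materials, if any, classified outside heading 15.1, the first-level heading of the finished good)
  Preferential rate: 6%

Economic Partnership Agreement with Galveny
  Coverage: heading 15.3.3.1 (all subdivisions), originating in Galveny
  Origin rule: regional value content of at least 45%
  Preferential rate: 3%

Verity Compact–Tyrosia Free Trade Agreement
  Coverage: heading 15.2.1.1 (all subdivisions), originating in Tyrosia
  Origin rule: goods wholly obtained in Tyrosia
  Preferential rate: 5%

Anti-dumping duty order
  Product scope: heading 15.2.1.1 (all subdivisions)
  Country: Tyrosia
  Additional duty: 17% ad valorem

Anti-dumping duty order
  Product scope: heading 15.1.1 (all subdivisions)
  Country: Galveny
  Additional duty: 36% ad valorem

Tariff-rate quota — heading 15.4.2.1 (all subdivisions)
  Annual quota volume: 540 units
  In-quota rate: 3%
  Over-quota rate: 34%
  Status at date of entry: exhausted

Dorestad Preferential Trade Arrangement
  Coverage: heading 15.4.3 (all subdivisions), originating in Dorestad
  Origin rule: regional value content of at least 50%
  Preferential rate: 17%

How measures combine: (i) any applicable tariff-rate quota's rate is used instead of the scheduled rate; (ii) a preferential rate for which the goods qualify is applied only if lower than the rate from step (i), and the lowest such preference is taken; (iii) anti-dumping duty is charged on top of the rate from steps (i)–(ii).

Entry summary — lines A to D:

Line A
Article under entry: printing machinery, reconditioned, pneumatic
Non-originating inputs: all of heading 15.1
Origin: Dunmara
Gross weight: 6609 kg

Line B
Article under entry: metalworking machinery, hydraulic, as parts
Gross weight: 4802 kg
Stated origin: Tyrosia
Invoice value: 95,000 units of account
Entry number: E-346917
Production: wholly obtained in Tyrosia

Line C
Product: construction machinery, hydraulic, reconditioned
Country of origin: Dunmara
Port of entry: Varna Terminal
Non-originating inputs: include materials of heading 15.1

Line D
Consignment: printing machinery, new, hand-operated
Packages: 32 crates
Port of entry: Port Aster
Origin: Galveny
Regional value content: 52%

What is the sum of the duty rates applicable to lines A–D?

Line A: printing → 15.4; pneumatic → 15.4.2; reconditioned → 15.4.2.3. Scheduled 23%. Dunmara agreement on 15.1: 15.4.2.3 not covered. → 23%.
Line B: metalworking → 15.2; hydraulic → 15.2.3; as parts → 15.2.3.2. Scheduled 10%. Tyrosia agreement on 15.2.1.1: 15.2.3.2 not covered. → 10%.
Line C: construction → 15.1; hydraulic → 15.1.1; reconditioned → 15.1.1.2. Scheduled 17%. Dunmara agreement on 15.1: CTH not met. → 17%.
Line D: printing → 15.4; hand-operated → 15.4.1; new → 15.4.1.3. Scheduled 31%. Galveny agreement on 15.3.3.1: 15.4.1.3 not covered. → 31%.
Sum: 23% + 10% + 17% + 31% = 81%.

81%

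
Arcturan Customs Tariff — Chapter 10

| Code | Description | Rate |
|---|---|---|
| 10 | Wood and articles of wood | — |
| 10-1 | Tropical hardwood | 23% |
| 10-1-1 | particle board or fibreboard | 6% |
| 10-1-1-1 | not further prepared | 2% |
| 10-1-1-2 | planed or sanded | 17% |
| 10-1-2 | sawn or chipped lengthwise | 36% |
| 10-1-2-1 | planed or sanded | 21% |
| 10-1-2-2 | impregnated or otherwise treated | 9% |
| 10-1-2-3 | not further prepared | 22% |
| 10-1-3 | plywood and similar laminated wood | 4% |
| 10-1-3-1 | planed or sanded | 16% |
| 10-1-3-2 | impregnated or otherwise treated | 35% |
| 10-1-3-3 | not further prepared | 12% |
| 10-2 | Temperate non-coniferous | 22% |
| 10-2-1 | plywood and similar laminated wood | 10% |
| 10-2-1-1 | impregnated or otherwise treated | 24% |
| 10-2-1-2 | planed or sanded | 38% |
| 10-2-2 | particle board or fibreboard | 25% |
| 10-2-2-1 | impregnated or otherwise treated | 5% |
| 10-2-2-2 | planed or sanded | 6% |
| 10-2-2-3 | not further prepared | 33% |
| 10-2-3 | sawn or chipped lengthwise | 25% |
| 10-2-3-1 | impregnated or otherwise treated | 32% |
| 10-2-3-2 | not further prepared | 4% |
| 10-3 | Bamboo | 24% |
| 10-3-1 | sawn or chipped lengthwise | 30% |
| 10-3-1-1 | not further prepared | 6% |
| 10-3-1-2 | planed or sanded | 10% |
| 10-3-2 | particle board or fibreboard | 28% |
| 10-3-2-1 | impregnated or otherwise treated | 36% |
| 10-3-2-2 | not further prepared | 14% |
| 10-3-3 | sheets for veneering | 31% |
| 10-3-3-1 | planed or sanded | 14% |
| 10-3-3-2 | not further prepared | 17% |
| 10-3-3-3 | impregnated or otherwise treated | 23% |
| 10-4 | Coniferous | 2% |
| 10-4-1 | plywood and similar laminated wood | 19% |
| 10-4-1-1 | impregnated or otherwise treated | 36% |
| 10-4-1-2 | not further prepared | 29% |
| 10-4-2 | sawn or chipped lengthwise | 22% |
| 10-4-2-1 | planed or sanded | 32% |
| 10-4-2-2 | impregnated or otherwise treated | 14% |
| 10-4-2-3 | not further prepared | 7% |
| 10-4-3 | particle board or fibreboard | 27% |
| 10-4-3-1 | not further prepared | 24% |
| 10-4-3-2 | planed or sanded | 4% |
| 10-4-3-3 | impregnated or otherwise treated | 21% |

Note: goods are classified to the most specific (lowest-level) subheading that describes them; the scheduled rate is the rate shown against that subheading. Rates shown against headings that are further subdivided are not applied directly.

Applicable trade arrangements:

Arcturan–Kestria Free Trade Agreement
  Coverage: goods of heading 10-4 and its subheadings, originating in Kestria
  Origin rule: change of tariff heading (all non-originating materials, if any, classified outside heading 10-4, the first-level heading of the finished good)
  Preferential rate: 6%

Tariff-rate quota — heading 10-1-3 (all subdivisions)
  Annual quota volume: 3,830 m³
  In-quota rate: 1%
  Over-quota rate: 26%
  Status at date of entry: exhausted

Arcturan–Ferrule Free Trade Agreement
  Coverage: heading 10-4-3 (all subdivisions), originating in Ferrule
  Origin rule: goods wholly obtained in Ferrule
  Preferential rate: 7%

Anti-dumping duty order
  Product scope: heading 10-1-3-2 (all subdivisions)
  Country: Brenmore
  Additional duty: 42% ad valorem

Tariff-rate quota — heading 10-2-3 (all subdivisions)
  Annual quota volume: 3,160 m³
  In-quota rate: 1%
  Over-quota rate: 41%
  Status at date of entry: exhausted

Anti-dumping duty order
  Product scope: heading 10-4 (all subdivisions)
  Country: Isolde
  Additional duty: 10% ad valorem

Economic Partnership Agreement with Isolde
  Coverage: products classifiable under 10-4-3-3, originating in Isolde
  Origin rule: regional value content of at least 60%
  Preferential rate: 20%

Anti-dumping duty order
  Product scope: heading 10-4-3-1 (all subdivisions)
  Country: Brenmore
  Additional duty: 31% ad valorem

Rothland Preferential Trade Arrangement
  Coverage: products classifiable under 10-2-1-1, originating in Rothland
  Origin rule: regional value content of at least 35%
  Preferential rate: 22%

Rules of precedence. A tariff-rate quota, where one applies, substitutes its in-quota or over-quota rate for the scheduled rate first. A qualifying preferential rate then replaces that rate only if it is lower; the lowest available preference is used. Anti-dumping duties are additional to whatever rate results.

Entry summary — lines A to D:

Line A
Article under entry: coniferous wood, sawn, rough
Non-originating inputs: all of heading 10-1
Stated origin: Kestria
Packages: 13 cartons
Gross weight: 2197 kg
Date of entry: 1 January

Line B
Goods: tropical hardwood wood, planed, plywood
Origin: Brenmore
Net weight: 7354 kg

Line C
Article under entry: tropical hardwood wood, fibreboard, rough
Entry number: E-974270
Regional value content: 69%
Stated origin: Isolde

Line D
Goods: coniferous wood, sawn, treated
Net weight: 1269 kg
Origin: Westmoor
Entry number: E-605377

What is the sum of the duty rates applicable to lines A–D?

Line A: coniferous → 10-4; sawn → 10-4-2; rough → 10-4-2-3. Scheduled 7%. Kestria agreement on 10-4: CTH met → 6% available; preferential 6%. → 6%.
Line B: tropical hardwood → 10-1; plywood → 10-1-3; planed → 10-1-3-1. Scheduled 16%. quota on 10-1-3 exhausted → over-quota 26%. → 26%.
Line C: tropical hardwood → 10-1; fibreboard → 10-1-1; rough → 10-1-1-1. Scheduled 2%. Isolde agreement on 10-4-3-3: 10-1-1-1 not covered. → 2%.
Line D: coniferous → 10-4; sawn → 10-4-2; treated → 10-4-2-2. Scheduled 14%. No special measure applies. → 14%.
Sum: 6% + 26% + 2% + 14% = 48%.

48%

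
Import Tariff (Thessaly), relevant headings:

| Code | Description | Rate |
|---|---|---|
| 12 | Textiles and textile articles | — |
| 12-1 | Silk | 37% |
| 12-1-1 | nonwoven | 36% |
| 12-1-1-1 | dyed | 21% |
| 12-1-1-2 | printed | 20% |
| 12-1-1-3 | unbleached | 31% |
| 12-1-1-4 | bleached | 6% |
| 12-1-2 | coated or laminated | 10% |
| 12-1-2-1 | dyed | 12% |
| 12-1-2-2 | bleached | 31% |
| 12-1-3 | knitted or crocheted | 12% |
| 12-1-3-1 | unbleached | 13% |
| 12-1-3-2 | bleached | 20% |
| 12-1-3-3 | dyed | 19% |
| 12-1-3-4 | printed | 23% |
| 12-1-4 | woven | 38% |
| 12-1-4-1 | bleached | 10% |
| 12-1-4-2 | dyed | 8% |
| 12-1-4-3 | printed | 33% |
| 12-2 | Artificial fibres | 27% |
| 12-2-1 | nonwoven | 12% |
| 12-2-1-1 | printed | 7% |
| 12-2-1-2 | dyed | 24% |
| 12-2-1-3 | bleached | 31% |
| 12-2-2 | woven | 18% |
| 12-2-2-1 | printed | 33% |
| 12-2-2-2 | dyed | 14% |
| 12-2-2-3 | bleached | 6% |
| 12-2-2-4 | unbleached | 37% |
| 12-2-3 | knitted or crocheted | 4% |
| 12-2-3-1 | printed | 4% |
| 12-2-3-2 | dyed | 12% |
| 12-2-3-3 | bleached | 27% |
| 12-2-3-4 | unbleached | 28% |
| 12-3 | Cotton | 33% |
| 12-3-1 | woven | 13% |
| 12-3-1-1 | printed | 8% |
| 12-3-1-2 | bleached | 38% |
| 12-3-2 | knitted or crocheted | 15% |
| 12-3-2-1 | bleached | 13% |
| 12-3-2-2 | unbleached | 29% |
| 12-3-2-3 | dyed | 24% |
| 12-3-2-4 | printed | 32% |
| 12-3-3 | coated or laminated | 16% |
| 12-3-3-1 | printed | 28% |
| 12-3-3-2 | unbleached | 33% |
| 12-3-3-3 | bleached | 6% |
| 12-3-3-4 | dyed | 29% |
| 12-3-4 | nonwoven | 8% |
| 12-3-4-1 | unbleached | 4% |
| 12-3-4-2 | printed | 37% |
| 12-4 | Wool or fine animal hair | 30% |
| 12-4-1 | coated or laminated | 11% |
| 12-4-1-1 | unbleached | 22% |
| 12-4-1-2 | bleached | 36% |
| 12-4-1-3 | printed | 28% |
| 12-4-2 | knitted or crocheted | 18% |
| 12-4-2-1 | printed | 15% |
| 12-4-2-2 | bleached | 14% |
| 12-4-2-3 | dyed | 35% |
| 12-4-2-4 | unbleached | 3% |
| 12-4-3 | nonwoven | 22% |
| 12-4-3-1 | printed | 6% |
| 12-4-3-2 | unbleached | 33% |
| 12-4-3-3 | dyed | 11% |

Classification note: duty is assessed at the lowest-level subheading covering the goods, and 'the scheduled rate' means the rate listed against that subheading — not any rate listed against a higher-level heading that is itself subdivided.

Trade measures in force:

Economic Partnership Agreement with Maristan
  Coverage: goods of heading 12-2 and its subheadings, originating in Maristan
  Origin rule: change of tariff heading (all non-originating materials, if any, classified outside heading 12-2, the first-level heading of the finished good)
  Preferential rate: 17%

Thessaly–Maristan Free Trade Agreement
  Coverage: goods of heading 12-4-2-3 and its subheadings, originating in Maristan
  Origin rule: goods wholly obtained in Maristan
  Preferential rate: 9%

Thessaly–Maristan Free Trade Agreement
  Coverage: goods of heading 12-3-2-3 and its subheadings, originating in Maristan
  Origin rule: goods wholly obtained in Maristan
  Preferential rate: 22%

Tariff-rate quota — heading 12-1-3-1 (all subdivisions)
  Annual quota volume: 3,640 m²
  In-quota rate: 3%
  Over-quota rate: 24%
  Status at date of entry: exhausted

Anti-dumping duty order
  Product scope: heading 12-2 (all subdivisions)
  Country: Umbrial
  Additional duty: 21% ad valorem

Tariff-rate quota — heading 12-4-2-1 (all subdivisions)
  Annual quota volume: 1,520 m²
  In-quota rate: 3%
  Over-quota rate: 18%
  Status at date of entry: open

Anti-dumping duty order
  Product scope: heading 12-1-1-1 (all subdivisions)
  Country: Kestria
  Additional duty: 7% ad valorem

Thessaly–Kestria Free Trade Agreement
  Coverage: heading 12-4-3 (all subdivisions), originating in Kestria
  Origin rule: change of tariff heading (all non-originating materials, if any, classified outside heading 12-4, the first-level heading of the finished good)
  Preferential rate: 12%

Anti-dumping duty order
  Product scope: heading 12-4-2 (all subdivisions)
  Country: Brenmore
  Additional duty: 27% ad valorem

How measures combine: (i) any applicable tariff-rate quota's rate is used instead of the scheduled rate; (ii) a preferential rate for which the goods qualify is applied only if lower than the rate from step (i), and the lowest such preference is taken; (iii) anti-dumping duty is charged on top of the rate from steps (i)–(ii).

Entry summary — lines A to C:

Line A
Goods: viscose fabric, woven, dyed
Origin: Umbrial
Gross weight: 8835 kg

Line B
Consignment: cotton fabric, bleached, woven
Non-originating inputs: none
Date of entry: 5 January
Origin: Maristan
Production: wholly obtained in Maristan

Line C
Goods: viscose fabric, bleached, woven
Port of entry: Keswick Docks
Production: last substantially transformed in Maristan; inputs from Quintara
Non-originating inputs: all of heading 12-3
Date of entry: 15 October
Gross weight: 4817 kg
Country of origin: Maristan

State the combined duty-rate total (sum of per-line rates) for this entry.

79%

Line A: viscose → 12-2; woven → 12-2-2; dyed → 12-2-2-2. Scheduled 14%. anti-dumping (Umbrial, 12-2): +21%; total 14% + 21% = 35%. → 35%.
Line B: cotton → 12-3; woven → 12-3-1; bleached → 12-3-1-2. Scheduled 38%. Maristan agreement on 12-2: 12-3-1-2 not covered; Maristan agreement on 12-4-2-3: 12-3-1-2 not covered; Maristan agreement on 12-3-2-3: 12-3-1-2 not covered. → 38%.
Line C: viscose → 12-2; woven → 12-2-2; bleached → 12-2-2-3. Scheduled 6%. Maristan agreement on 12-2: CTH met → 17% available; Maristan agreement on 12-4-2-3: 12-2-2-3 not covered; Maristan agreement on 12-3-2-3: 12-2-2-3 not covered; preference 17% not lower than 6% → no reduction. → 6%.
Sum: 35% + 38% + 6% = 79%.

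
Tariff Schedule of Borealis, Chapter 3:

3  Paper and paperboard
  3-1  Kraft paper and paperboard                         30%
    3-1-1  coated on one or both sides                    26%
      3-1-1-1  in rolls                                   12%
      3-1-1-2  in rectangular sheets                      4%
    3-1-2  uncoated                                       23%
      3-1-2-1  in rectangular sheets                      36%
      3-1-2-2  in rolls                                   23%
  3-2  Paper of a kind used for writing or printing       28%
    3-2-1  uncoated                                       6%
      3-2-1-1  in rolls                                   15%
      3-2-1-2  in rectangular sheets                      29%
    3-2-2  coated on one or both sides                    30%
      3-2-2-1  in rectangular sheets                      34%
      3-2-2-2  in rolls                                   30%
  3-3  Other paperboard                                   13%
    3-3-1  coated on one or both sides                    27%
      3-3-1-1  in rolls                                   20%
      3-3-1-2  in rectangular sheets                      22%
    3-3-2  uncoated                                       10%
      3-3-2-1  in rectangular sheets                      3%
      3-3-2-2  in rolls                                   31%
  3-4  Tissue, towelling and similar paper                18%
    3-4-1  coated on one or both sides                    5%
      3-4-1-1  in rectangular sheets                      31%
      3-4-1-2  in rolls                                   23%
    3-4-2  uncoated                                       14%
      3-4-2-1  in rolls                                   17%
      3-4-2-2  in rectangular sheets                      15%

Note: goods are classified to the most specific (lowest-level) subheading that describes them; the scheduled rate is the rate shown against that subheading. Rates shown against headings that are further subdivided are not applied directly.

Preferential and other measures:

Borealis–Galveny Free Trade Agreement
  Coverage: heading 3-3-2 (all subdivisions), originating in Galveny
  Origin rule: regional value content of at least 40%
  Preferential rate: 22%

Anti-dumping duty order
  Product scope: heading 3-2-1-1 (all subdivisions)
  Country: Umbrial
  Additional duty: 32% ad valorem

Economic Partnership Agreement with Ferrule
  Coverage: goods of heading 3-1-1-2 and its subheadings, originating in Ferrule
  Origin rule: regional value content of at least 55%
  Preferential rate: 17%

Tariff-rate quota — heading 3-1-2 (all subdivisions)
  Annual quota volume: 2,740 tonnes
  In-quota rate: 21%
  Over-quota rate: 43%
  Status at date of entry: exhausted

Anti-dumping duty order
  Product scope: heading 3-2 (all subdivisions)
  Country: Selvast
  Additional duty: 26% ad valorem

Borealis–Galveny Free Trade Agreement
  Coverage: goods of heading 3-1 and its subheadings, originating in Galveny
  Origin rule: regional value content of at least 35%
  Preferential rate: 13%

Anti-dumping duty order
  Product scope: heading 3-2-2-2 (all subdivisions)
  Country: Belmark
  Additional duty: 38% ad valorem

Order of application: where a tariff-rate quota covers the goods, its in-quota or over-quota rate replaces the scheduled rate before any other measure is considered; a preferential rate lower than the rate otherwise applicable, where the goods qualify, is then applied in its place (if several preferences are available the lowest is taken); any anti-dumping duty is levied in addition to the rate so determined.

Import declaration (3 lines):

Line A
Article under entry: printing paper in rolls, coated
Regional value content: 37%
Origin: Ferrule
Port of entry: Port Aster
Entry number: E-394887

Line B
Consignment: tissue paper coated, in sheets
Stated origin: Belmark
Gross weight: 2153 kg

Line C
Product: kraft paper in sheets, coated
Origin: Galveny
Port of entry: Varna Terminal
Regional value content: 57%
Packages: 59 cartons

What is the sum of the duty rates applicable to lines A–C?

65%

Line A: printing paper → 3-2; coated → 3-2-2; in rolls → 3-2-2-2. Scheduled 30%. Ferrule agreement on 3-1-1-2: 3-2-2-2 not covered. → 30%.
Line B: tissue paper → 3-4; coated → 3-4-1; in sheets → 3-4-1-1. Scheduled 31%. No special measure applies. → 31%.
Line C: kraft paper → 3-1; coated → 3-1-1; in sheets → 3-1-1-2. Scheduled 4%. Galveny agreement on 3-3-2: 3-1-1-2 not covered; Galveny agreement on 3-1: RVC ≥ 35% → 13% available; preference 13% not lower than 4% → no reduction. → 4%.
Sum: 30% + 31% + 4% = 65%.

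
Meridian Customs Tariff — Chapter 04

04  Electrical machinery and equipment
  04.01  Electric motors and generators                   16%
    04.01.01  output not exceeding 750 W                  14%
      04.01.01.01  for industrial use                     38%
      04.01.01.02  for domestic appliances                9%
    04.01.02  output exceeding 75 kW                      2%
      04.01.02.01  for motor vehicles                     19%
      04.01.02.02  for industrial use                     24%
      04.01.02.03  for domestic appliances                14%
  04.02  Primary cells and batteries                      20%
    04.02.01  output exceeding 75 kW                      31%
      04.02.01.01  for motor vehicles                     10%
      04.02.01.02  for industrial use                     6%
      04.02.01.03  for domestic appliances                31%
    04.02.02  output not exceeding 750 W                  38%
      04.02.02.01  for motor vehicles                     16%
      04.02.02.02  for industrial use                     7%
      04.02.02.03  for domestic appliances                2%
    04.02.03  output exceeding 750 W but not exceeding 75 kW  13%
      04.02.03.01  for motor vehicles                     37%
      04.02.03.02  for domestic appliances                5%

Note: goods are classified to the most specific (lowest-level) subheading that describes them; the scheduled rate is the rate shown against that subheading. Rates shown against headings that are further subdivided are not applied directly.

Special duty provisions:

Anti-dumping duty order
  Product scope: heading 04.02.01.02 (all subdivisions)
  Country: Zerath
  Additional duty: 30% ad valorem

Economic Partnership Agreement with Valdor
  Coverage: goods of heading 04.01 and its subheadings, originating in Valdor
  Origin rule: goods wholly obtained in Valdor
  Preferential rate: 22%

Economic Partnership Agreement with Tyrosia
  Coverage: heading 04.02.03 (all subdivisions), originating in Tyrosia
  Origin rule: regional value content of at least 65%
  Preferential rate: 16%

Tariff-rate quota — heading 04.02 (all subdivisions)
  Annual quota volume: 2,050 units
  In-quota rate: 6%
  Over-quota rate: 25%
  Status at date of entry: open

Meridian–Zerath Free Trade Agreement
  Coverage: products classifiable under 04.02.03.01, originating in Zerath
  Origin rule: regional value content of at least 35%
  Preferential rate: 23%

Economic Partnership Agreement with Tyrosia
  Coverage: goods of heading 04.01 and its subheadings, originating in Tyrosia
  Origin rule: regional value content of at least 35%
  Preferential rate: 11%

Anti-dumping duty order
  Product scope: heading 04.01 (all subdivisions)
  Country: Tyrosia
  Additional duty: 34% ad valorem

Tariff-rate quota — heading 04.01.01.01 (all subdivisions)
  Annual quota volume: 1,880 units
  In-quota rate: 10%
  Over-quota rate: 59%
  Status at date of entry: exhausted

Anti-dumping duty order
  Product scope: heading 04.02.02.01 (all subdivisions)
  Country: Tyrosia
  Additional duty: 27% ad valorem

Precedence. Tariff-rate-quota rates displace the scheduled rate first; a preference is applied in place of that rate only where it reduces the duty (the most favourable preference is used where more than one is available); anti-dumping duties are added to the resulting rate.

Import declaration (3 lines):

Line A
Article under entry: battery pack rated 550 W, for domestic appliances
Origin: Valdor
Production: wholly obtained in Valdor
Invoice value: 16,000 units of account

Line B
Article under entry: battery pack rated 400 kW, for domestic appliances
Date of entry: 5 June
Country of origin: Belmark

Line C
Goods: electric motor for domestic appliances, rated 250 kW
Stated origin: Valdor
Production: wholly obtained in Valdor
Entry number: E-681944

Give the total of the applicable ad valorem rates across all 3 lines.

Line A: battery pack → 04.02; rated 550 W → 04.02.02; for domestic appliances → 04.02.02.03. Scheduled 2%. quota on 04.02 open → in-quota 6%; Valdor agreement on 04.01: 04.02.02.03 not covered. → 6%.
Line B: battery pack → 04.02; rated 400 kW → 04.02.01; for domestic appliances → 04.02.01.03. Scheduled 31%. quota on 04.02 open → in-quota 6%. → 6%.
Line C: electric motor → 04.01; rated 250 kW → 04.01.02; for domestic appliances → 04.01.02.03. Scheduled 14%. Valdor agreement on 04.01: wholly obtained → 22% available; preference 22% not lower than 14% → no reduction. → 14%.
Sum: 6% + 6% + 14% = 26%.

26%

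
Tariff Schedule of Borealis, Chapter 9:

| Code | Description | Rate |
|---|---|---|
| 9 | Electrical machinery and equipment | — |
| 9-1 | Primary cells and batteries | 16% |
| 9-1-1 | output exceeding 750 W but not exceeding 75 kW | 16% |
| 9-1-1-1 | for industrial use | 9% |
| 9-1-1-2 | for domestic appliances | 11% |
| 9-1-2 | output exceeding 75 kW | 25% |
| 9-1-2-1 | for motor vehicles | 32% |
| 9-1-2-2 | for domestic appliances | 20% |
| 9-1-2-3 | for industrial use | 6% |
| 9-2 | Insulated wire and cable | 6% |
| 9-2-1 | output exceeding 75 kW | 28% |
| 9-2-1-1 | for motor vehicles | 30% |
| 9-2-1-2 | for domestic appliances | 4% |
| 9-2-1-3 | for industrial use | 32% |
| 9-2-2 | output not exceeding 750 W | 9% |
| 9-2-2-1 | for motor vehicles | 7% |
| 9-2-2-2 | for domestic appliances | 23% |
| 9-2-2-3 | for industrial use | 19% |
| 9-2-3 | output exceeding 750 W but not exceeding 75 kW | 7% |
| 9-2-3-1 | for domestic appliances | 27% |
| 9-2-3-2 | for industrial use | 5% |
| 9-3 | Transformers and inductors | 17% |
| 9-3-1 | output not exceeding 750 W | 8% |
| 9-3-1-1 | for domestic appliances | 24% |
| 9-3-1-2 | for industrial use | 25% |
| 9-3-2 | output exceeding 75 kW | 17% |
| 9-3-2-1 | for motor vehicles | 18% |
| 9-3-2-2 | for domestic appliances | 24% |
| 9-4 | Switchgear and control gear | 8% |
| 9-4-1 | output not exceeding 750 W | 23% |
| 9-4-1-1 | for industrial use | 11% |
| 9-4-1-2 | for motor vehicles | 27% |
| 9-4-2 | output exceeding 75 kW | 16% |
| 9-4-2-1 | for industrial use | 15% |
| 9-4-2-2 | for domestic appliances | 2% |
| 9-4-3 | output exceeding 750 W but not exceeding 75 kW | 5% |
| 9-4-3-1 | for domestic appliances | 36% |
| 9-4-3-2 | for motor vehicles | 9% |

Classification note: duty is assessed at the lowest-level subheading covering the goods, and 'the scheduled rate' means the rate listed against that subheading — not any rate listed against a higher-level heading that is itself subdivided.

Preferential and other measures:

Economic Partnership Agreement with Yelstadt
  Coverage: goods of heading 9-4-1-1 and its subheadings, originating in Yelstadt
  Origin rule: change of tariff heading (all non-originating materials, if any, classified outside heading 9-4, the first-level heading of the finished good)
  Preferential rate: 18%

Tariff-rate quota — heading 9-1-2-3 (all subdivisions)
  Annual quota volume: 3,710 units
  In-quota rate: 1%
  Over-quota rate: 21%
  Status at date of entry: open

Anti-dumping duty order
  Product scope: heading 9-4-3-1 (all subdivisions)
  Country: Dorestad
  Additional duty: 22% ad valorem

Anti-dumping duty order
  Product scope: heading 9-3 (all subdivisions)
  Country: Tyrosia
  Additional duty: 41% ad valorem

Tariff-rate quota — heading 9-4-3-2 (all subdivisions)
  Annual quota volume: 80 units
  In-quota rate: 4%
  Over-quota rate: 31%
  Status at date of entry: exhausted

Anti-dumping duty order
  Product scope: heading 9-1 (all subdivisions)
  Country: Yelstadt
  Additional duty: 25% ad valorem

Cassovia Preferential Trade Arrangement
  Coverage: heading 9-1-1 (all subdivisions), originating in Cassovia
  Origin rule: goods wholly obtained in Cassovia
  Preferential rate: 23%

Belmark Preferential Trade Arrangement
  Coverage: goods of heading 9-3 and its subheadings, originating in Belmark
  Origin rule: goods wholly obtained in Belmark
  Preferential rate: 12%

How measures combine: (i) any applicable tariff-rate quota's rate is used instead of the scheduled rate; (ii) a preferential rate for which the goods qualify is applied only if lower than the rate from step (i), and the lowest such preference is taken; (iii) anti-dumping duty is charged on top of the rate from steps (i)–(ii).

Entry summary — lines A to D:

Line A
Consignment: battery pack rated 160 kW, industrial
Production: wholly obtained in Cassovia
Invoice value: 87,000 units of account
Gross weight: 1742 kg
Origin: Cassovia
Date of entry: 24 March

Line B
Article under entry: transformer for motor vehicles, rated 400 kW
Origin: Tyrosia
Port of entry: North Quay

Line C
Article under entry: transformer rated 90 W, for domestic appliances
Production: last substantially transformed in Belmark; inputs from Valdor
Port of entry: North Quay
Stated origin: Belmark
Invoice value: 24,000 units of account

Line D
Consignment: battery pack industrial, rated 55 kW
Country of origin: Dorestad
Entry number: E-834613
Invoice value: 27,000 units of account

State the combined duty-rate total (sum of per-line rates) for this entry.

Line A: battery pack → 9-1; rated 160 kW → 9-1-2; industrial → 9-1-2-3. Scheduled 6%. quota on 9-1-2-3 open → in-quota 1%; Cassovia agreement on 9-1-1: 9-1-2-3 not covered. → 1%.
Line B: transformer → 9-3; rated 400 kW → 9-3-2; for motor vehicles → 9-3-2-1. Scheduled 18%. anti-dumping (Tyrosia, 9-3): +41%; total 18% + 41% = 59%. → 59%.
Line C: transformer → 9-3; rated 90 W → 9-3-1; for domestic appliances → 9-3-1-1. Scheduled 24%. Belmark agreement on 9-3: not wholly obtained. → 24%.
Line D: battery pack → 9-1; rated 55 kW → 9-1-1; industrial → 9-1-1-1. Scheduled 9%. No special measure applies. → 9%.
Sum: 1% + 59% + 24% + 9% = 93%.

93%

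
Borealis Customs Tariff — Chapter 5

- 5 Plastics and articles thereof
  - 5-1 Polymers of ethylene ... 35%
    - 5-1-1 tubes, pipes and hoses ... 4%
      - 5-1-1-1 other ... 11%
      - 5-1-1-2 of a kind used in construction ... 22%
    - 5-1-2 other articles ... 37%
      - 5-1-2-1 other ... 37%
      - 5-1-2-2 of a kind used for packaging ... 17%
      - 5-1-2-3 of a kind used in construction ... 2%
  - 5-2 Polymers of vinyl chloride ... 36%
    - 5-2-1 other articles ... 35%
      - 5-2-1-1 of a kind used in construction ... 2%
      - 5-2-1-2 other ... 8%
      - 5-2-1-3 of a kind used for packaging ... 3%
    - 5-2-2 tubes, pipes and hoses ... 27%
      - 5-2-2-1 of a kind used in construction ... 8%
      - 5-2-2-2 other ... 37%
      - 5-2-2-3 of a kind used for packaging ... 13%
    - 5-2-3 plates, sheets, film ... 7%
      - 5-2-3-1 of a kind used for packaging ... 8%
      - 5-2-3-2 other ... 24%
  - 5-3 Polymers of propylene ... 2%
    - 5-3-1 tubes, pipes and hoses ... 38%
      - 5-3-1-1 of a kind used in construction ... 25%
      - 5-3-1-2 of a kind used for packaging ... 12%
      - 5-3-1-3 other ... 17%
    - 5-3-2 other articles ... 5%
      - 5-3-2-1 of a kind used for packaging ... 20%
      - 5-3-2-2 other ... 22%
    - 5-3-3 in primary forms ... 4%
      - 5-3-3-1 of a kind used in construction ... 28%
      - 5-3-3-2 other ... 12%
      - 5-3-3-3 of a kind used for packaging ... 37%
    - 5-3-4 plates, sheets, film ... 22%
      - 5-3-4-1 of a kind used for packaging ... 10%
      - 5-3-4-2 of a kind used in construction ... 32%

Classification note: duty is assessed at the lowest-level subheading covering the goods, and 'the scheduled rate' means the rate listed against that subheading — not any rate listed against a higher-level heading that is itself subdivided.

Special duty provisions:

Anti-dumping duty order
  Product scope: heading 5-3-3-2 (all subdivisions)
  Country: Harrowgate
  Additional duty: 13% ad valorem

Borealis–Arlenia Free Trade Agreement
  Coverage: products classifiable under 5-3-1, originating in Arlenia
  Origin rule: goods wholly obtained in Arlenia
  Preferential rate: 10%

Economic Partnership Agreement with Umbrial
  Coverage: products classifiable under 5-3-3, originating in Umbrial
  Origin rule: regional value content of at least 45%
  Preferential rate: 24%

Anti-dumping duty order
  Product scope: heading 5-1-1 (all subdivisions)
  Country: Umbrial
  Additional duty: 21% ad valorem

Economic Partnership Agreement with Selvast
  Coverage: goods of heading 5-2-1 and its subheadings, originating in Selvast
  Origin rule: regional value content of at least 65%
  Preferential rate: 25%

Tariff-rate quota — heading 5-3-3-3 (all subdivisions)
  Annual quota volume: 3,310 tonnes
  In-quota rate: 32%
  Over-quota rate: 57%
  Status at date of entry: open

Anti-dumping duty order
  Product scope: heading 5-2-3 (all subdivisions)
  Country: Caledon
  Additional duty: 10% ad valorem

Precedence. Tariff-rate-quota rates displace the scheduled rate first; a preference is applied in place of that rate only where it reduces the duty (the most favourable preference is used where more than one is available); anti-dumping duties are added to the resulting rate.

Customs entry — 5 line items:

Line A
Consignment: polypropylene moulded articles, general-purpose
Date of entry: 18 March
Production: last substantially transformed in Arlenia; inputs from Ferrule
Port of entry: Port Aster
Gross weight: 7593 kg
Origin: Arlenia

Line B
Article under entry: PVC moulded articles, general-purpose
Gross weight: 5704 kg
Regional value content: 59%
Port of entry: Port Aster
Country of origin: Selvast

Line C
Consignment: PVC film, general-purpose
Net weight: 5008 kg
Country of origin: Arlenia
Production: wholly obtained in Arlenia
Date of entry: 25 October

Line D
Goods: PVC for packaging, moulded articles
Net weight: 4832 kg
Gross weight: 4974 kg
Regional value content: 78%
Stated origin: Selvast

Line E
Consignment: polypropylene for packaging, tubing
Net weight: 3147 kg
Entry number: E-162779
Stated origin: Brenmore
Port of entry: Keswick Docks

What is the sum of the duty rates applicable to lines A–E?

Line A: polypropylene → 5-3; moulded articles → 5-3-2; general-purpose → 5-3-2-2. Scheduled 22%. Arlenia agreement on 5-3-1: 5-3-2-2 not covered. → 22%.
Line B: PVC → 5-2; moulded articles → 5-2-1; general-purpose → 5-2-1-2. Scheduled 8%. Selvast agreement on 5-2-1: RVC < 65%. → 8%.
Line C: PVC → 5-2; film → 5-2-3; general-purpose → 5-2-3-2. Scheduled 24%. Arlenia agreement on 5-3-1: 5-2-3-2 not covered. → 24%.
Line D: PVC → 5-2; moulded articles → 5-2-1; for packaging → 5-2-1-3. Scheduled 3%. Selvast agreement on 5-2-1: RVC ≥ 65% → 25% available; preference 25% not lower than 3% → no reduction. → 3%.
Line E: polypropylene → 5-3; tubing → 5-3-1; for packaging → 5-3-1-2. Scheduled 12%. No special measure applies. → 12%.
Sum: 22% + 8% + 24% + 3% + 12% = 69%.

69%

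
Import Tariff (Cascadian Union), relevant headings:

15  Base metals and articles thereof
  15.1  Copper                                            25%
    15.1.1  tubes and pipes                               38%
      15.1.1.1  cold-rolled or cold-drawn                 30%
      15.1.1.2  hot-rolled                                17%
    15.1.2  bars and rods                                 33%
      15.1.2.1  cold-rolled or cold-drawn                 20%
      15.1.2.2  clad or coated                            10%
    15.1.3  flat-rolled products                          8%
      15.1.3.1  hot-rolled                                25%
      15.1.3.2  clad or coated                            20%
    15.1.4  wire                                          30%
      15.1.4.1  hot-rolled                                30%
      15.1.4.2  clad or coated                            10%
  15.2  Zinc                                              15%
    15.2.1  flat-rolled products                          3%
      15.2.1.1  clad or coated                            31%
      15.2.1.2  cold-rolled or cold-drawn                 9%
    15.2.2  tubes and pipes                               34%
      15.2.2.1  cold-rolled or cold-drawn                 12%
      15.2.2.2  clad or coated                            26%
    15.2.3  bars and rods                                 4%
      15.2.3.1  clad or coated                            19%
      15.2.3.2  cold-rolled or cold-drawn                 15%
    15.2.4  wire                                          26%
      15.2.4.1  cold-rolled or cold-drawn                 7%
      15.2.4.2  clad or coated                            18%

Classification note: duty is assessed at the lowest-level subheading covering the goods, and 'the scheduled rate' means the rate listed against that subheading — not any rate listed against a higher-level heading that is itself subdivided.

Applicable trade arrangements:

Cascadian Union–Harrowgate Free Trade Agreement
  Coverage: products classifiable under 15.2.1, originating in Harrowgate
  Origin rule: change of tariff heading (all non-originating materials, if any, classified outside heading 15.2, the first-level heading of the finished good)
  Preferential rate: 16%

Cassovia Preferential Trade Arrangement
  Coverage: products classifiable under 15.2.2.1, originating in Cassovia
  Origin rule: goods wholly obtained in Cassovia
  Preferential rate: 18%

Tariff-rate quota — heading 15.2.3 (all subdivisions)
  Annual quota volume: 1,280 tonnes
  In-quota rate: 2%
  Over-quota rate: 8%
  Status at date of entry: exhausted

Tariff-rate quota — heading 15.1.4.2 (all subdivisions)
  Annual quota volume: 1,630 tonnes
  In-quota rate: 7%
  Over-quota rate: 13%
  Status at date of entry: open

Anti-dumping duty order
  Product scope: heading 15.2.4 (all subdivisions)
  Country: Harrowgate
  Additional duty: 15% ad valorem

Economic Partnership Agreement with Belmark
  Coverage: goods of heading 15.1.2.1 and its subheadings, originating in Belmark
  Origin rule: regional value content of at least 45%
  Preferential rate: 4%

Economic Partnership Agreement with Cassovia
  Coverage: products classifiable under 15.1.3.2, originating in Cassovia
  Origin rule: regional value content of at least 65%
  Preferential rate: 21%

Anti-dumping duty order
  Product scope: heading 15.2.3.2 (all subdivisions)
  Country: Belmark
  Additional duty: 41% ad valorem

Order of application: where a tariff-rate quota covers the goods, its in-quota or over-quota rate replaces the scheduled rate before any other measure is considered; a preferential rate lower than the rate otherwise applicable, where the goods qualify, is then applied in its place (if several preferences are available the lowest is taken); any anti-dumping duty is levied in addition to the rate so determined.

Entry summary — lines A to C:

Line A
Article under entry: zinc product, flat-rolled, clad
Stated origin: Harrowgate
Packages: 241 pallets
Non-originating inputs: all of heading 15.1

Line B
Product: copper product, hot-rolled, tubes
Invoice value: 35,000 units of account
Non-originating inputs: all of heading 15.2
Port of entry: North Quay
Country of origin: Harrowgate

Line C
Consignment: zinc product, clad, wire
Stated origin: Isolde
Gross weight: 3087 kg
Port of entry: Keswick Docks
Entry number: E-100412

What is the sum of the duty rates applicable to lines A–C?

51%

Line A: zinc → 15.2; flat-rolled → 15.2.1; clad → 15.2.1.1. Scheduled 31%. Harrowgate agreement on 15.2.1: CTH met → 16% available; preferential 16%. → 16%.
Line B: copper → 15.1; tubes → 15.1.1; hot-rolled → 15.1.1.2. Scheduled 17%. Harrowgate agreement on 15.2.1: 15.1.1.2 not covered. → 17%.
Line C: zinc → 15.2; wire → 15.2.4; clad → 15.2.4.2. Scheduled 18%. No special measure applies. → 18%.
Sum: 16% + 17% + 18% = 51%.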